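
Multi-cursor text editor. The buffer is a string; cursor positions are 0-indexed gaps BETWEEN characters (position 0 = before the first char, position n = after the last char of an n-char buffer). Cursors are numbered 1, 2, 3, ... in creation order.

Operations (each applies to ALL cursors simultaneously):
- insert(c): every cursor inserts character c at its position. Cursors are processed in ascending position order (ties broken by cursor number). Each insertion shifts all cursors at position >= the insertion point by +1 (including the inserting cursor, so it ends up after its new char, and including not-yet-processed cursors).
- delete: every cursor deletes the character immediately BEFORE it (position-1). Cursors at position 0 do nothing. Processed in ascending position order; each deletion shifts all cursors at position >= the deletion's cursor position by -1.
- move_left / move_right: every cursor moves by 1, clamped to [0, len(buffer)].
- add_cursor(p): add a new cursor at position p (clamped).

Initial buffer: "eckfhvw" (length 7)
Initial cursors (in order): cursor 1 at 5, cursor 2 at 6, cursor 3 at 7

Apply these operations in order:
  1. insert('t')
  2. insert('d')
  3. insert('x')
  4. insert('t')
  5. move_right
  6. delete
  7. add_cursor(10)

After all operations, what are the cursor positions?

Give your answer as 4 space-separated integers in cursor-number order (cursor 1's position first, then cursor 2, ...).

Answer: 9 13 16 10

Derivation:
After op 1 (insert('t')): buffer="eckfhtvtwt" (len 10), cursors c1@6 c2@8 c3@10, authorship .....1.2.3
After op 2 (insert('d')): buffer="eckfhtdvtdwtd" (len 13), cursors c1@7 c2@10 c3@13, authorship .....11.22.33
After op 3 (insert('x')): buffer="eckfhtdxvtdxwtdx" (len 16), cursors c1@8 c2@12 c3@16, authorship .....111.222.333
After op 4 (insert('t')): buffer="eckfhtdxtvtdxtwtdxt" (len 19), cursors c1@9 c2@14 c3@19, authorship .....1111.2222.3333
After op 5 (move_right): buffer="eckfhtdxtvtdxtwtdxt" (len 19), cursors c1@10 c2@15 c3@19, authorship .....1111.2222.3333
After op 6 (delete): buffer="eckfhtdxttdxttdx" (len 16), cursors c1@9 c2@13 c3@16, authorship .....11112222333
After op 7 (add_cursor(10)): buffer="eckfhtdxttdxttdx" (len 16), cursors c1@9 c4@10 c2@13 c3@16, authorship .....11112222333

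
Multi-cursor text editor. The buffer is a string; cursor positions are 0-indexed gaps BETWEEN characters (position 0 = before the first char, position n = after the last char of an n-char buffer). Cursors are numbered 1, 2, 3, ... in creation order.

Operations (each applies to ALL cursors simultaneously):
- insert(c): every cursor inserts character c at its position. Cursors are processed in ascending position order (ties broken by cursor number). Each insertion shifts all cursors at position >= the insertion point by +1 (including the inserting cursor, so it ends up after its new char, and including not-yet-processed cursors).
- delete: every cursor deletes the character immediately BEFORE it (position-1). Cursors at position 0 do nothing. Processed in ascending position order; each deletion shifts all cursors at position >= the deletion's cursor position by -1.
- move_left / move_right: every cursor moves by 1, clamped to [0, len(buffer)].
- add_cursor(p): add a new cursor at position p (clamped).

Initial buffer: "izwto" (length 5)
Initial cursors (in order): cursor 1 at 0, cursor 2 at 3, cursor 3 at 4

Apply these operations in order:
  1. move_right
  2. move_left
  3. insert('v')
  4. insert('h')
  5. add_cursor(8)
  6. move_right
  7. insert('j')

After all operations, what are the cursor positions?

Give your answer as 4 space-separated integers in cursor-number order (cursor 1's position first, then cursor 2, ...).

Answer: 4 10 15 12

Derivation:
After op 1 (move_right): buffer="izwto" (len 5), cursors c1@1 c2@4 c3@5, authorship .....
After op 2 (move_left): buffer="izwto" (len 5), cursors c1@0 c2@3 c3@4, authorship .....
After op 3 (insert('v')): buffer="vizwvtvo" (len 8), cursors c1@1 c2@5 c3@7, authorship 1...2.3.
After op 4 (insert('h')): buffer="vhizwvhtvho" (len 11), cursors c1@2 c2@7 c3@10, authorship 11...22.33.
After op 5 (add_cursor(8)): buffer="vhizwvhtvho" (len 11), cursors c1@2 c2@7 c4@8 c3@10, authorship 11...22.33.
After op 6 (move_right): buffer="vhizwvhtvho" (len 11), cursors c1@3 c2@8 c4@9 c3@11, authorship 11...22.33.
After op 7 (insert('j')): buffer="vhijzwvhtjvjhoj" (len 15), cursors c1@4 c2@10 c4@12 c3@15, authorship 11.1..22.2343.3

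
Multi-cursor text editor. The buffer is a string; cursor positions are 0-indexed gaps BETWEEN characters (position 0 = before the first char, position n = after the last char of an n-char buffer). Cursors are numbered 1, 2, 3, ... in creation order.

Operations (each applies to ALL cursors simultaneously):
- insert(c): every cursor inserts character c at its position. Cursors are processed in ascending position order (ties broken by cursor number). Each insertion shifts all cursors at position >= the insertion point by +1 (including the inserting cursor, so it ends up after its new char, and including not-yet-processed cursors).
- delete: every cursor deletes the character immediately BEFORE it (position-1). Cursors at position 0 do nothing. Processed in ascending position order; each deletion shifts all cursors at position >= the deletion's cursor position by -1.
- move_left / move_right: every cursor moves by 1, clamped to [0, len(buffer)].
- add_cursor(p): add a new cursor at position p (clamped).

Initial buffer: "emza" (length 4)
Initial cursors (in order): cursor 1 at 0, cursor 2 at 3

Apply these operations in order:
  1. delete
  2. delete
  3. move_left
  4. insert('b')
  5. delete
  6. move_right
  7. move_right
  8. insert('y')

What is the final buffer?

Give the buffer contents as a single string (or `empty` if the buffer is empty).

Answer: eayy

Derivation:
After op 1 (delete): buffer="ema" (len 3), cursors c1@0 c2@2, authorship ...
After op 2 (delete): buffer="ea" (len 2), cursors c1@0 c2@1, authorship ..
After op 3 (move_left): buffer="ea" (len 2), cursors c1@0 c2@0, authorship ..
After op 4 (insert('b')): buffer="bbea" (len 4), cursors c1@2 c2@2, authorship 12..
After op 5 (delete): buffer="ea" (len 2), cursors c1@0 c2@0, authorship ..
After op 6 (move_right): buffer="ea" (len 2), cursors c1@1 c2@1, authorship ..
After op 7 (move_right): buffer="ea" (len 2), cursors c1@2 c2@2, authorship ..
After op 8 (insert('y')): buffer="eayy" (len 4), cursors c1@4 c2@4, authorship ..12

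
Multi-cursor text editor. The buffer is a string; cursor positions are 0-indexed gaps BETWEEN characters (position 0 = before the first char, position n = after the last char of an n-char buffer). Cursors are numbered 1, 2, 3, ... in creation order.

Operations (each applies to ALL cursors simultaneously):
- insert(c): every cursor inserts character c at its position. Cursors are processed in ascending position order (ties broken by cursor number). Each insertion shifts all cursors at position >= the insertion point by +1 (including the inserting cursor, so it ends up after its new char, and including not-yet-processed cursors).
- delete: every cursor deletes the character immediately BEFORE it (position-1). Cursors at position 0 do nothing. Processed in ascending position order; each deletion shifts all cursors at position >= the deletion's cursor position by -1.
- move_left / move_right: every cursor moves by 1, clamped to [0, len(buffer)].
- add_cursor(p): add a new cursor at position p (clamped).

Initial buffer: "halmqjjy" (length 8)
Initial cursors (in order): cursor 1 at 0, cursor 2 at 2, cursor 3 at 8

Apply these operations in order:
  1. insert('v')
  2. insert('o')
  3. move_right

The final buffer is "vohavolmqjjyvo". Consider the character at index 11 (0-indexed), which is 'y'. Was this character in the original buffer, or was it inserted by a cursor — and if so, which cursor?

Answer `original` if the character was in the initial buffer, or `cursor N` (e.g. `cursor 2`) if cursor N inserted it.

Answer: original

Derivation:
After op 1 (insert('v')): buffer="vhavlmqjjyv" (len 11), cursors c1@1 c2@4 c3@11, authorship 1..2......3
After op 2 (insert('o')): buffer="vohavolmqjjyvo" (len 14), cursors c1@2 c2@6 c3@14, authorship 11..22......33
After op 3 (move_right): buffer="vohavolmqjjyvo" (len 14), cursors c1@3 c2@7 c3@14, authorship 11..22......33
Authorship (.=original, N=cursor N): 1 1 . . 2 2 . . . . . . 3 3
Index 11: author = original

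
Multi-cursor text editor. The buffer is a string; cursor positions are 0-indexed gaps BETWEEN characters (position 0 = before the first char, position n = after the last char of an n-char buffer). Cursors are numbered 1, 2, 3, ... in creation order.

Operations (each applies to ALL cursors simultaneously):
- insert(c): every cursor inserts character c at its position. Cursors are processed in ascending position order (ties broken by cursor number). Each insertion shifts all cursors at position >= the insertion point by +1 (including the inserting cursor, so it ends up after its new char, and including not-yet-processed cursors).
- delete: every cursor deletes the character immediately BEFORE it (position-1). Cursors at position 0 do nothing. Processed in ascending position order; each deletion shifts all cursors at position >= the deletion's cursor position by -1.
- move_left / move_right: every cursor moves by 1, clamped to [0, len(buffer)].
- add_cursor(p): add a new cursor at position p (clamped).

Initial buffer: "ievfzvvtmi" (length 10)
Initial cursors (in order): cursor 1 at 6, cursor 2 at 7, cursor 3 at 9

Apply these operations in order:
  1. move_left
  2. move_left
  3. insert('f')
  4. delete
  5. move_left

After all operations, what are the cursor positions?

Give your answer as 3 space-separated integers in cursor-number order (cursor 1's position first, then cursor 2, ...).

After op 1 (move_left): buffer="ievfzvvtmi" (len 10), cursors c1@5 c2@6 c3@8, authorship ..........
After op 2 (move_left): buffer="ievfzvvtmi" (len 10), cursors c1@4 c2@5 c3@7, authorship ..........
After op 3 (insert('f')): buffer="ievffzfvvftmi" (len 13), cursors c1@5 c2@7 c3@10, authorship ....1.2..3...
After op 4 (delete): buffer="ievfzvvtmi" (len 10), cursors c1@4 c2@5 c3@7, authorship ..........
After op 5 (move_left): buffer="ievfzvvtmi" (len 10), cursors c1@3 c2@4 c3@6, authorship ..........

Answer: 3 4 6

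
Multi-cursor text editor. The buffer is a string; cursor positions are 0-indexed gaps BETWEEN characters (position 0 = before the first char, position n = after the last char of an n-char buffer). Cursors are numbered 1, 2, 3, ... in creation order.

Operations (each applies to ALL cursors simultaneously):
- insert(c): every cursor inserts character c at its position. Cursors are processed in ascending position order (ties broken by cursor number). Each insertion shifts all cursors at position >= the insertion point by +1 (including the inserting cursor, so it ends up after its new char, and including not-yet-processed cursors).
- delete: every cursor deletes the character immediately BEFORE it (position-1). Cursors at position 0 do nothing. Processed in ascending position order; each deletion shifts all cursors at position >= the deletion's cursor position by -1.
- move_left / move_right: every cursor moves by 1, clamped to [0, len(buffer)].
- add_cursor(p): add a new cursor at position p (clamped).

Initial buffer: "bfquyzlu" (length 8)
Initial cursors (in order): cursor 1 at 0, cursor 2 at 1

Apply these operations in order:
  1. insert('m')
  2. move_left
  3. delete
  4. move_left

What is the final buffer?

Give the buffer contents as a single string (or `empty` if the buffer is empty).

Answer: mmfquyzlu

Derivation:
After op 1 (insert('m')): buffer="mbmfquyzlu" (len 10), cursors c1@1 c2@3, authorship 1.2.......
After op 2 (move_left): buffer="mbmfquyzlu" (len 10), cursors c1@0 c2@2, authorship 1.2.......
After op 3 (delete): buffer="mmfquyzlu" (len 9), cursors c1@0 c2@1, authorship 12.......
After op 4 (move_left): buffer="mmfquyzlu" (len 9), cursors c1@0 c2@0, authorship 12.......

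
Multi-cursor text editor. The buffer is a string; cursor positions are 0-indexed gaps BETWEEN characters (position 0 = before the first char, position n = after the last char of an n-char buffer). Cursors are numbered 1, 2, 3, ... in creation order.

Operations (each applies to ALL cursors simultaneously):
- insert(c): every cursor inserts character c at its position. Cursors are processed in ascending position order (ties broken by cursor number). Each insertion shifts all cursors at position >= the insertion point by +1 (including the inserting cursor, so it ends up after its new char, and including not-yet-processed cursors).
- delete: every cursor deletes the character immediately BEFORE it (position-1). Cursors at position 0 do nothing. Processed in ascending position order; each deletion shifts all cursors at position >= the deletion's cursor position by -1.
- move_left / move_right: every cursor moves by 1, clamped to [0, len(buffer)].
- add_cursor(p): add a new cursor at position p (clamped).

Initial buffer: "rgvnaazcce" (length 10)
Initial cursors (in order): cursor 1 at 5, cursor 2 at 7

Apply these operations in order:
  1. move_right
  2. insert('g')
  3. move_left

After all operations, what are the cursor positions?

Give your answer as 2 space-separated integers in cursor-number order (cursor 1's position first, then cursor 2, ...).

Answer: 6 9

Derivation:
After op 1 (move_right): buffer="rgvnaazcce" (len 10), cursors c1@6 c2@8, authorship ..........
After op 2 (insert('g')): buffer="rgvnaagzcgce" (len 12), cursors c1@7 c2@10, authorship ......1..2..
After op 3 (move_left): buffer="rgvnaagzcgce" (len 12), cursors c1@6 c2@9, authorship ......1..2..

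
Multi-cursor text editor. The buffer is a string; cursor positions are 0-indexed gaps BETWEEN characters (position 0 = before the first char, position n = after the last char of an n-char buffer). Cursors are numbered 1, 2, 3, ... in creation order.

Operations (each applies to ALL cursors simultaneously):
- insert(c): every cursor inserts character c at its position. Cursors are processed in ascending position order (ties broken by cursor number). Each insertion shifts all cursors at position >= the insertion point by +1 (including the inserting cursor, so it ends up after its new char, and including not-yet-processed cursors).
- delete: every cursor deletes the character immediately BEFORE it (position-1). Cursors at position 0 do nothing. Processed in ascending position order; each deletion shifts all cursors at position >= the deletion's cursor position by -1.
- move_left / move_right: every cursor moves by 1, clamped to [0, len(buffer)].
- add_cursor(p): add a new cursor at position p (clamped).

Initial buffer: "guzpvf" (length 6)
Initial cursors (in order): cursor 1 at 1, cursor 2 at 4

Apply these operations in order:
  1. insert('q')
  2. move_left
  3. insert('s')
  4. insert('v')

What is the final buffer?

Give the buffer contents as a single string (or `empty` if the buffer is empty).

Answer: gsvquzpsvqvf

Derivation:
After op 1 (insert('q')): buffer="gquzpqvf" (len 8), cursors c1@2 c2@6, authorship .1...2..
After op 2 (move_left): buffer="gquzpqvf" (len 8), cursors c1@1 c2@5, authorship .1...2..
After op 3 (insert('s')): buffer="gsquzpsqvf" (len 10), cursors c1@2 c2@7, authorship .11...22..
After op 4 (insert('v')): buffer="gsvquzpsvqvf" (len 12), cursors c1@3 c2@9, authorship .111...222..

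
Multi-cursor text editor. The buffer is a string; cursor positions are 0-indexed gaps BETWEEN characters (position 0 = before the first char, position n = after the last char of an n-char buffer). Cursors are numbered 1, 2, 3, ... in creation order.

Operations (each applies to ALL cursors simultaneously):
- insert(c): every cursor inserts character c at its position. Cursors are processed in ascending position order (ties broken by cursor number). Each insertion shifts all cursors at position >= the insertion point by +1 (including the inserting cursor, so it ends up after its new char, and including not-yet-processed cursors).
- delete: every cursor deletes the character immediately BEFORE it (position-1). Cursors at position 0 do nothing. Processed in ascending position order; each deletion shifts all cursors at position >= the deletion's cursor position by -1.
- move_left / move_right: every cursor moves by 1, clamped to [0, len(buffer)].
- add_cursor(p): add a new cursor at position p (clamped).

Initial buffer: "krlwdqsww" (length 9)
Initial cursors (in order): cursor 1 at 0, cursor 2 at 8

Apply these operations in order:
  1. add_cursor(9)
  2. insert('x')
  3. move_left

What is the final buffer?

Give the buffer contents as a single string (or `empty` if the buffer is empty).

Answer: xkrlwdqswxwx

Derivation:
After op 1 (add_cursor(9)): buffer="krlwdqsww" (len 9), cursors c1@0 c2@8 c3@9, authorship .........
After op 2 (insert('x')): buffer="xkrlwdqswxwx" (len 12), cursors c1@1 c2@10 c3@12, authorship 1........2.3
After op 3 (move_left): buffer="xkrlwdqswxwx" (len 12), cursors c1@0 c2@9 c3@11, authorship 1........2.3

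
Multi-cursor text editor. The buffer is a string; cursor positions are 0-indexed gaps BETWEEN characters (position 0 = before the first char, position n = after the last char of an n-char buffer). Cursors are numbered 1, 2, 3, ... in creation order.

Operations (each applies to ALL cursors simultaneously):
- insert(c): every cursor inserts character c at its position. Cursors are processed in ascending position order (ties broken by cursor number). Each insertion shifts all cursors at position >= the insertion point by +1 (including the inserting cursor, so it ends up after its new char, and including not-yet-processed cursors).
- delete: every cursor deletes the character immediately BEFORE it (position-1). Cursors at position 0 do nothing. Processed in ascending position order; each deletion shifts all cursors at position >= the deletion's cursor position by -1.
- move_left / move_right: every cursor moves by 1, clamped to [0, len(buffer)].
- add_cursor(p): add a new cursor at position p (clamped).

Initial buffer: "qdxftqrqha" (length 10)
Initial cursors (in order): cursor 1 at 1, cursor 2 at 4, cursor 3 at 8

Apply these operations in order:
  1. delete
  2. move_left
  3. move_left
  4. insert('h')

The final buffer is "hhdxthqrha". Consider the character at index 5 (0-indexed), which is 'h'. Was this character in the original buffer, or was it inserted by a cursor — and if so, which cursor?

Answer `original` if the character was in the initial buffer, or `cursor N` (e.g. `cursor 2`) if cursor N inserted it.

Answer: cursor 3

Derivation:
After op 1 (delete): buffer="dxtqrha" (len 7), cursors c1@0 c2@2 c3@5, authorship .......
After op 2 (move_left): buffer="dxtqrha" (len 7), cursors c1@0 c2@1 c3@4, authorship .......
After op 3 (move_left): buffer="dxtqrha" (len 7), cursors c1@0 c2@0 c3@3, authorship .......
After op 4 (insert('h')): buffer="hhdxthqrha" (len 10), cursors c1@2 c2@2 c3@6, authorship 12...3....
Authorship (.=original, N=cursor N): 1 2 . . . 3 . . . .
Index 5: author = 3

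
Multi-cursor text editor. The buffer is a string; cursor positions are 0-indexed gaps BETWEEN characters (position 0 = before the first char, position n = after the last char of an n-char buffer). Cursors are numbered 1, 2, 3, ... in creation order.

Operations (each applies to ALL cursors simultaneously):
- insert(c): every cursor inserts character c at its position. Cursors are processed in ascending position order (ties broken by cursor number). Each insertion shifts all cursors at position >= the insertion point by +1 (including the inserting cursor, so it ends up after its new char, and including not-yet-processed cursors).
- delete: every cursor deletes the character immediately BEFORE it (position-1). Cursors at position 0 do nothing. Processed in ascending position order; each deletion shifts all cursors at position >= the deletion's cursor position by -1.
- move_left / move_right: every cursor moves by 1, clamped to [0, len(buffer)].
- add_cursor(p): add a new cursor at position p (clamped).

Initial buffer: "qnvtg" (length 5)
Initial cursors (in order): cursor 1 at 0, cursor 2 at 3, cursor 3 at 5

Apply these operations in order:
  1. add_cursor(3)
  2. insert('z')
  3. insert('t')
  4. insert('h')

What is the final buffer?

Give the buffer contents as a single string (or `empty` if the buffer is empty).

Answer: zthqnvzztthhtgzth

Derivation:
After op 1 (add_cursor(3)): buffer="qnvtg" (len 5), cursors c1@0 c2@3 c4@3 c3@5, authorship .....
After op 2 (insert('z')): buffer="zqnvzztgz" (len 9), cursors c1@1 c2@6 c4@6 c3@9, authorship 1...24..3
After op 3 (insert('t')): buffer="ztqnvzztttgzt" (len 13), cursors c1@2 c2@9 c4@9 c3@13, authorship 11...2424..33
After op 4 (insert('h')): buffer="zthqnvzztthhtgzth" (len 17), cursors c1@3 c2@12 c4@12 c3@17, authorship 111...242424..333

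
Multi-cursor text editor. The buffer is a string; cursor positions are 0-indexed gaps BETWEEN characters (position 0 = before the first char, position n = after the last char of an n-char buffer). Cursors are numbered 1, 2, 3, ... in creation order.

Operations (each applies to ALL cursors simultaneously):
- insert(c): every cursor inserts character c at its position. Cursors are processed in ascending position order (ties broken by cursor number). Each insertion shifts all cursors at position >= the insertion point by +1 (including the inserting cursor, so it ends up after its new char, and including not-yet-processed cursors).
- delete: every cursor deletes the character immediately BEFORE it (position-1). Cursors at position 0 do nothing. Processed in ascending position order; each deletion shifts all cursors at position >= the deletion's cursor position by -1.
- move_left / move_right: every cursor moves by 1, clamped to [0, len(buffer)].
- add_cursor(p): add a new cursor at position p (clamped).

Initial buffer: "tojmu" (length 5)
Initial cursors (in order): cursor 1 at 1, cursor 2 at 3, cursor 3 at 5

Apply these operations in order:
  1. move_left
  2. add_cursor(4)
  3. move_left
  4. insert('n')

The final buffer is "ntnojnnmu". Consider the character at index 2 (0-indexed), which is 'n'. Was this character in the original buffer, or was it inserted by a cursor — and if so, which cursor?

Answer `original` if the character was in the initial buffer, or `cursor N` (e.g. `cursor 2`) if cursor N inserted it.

After op 1 (move_left): buffer="tojmu" (len 5), cursors c1@0 c2@2 c3@4, authorship .....
After op 2 (add_cursor(4)): buffer="tojmu" (len 5), cursors c1@0 c2@2 c3@4 c4@4, authorship .....
After op 3 (move_left): buffer="tojmu" (len 5), cursors c1@0 c2@1 c3@3 c4@3, authorship .....
After op 4 (insert('n')): buffer="ntnojnnmu" (len 9), cursors c1@1 c2@3 c3@7 c4@7, authorship 1.2..34..
Authorship (.=original, N=cursor N): 1 . 2 . . 3 4 . .
Index 2: author = 2

Answer: cursor 2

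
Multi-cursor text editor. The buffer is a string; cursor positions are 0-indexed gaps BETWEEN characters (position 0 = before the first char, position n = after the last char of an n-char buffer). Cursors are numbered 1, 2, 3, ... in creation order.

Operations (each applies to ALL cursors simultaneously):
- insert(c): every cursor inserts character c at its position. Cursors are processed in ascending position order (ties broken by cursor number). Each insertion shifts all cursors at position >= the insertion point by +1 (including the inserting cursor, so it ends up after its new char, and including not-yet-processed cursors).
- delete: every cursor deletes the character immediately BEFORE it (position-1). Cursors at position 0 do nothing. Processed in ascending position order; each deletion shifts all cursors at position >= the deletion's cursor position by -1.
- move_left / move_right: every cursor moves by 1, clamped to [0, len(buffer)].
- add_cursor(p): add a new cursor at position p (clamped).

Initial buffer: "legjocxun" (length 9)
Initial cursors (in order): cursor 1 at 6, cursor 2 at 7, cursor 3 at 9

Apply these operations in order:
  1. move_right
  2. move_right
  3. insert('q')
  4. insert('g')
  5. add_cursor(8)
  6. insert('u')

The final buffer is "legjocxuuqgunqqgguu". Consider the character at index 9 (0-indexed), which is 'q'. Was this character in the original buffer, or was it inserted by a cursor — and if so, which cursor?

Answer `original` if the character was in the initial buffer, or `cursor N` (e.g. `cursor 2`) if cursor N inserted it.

After op 1 (move_right): buffer="legjocxun" (len 9), cursors c1@7 c2@8 c3@9, authorship .........
After op 2 (move_right): buffer="legjocxun" (len 9), cursors c1@8 c2@9 c3@9, authorship .........
After op 3 (insert('q')): buffer="legjocxuqnqq" (len 12), cursors c1@9 c2@12 c3@12, authorship ........1.23
After op 4 (insert('g')): buffer="legjocxuqgnqqgg" (len 15), cursors c1@10 c2@15 c3@15, authorship ........11.2323
After op 5 (add_cursor(8)): buffer="legjocxuqgnqqgg" (len 15), cursors c4@8 c1@10 c2@15 c3@15, authorship ........11.2323
After op 6 (insert('u')): buffer="legjocxuuqgunqqgguu" (len 19), cursors c4@9 c1@12 c2@19 c3@19, authorship ........4111.232323
Authorship (.=original, N=cursor N): . . . . . . . . 4 1 1 1 . 2 3 2 3 2 3
Index 9: author = 1

Answer: cursor 1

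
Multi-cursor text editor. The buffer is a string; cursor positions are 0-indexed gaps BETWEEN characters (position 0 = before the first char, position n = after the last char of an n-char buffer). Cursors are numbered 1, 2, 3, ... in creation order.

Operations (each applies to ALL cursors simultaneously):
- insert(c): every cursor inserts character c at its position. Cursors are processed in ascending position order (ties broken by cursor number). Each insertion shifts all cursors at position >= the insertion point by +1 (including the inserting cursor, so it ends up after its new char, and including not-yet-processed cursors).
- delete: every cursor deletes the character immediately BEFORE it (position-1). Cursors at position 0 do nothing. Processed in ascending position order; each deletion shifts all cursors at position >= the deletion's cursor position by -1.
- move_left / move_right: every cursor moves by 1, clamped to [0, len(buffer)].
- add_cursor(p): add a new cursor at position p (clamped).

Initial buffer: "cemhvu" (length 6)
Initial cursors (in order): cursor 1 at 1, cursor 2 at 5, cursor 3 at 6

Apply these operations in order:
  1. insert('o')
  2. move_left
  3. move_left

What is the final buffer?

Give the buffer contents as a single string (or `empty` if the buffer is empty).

After op 1 (insert('o')): buffer="coemhvouo" (len 9), cursors c1@2 c2@7 c3@9, authorship .1....2.3
After op 2 (move_left): buffer="coemhvouo" (len 9), cursors c1@1 c2@6 c3@8, authorship .1....2.3
After op 3 (move_left): buffer="coemhvouo" (len 9), cursors c1@0 c2@5 c3@7, authorship .1....2.3

Answer: coemhvouo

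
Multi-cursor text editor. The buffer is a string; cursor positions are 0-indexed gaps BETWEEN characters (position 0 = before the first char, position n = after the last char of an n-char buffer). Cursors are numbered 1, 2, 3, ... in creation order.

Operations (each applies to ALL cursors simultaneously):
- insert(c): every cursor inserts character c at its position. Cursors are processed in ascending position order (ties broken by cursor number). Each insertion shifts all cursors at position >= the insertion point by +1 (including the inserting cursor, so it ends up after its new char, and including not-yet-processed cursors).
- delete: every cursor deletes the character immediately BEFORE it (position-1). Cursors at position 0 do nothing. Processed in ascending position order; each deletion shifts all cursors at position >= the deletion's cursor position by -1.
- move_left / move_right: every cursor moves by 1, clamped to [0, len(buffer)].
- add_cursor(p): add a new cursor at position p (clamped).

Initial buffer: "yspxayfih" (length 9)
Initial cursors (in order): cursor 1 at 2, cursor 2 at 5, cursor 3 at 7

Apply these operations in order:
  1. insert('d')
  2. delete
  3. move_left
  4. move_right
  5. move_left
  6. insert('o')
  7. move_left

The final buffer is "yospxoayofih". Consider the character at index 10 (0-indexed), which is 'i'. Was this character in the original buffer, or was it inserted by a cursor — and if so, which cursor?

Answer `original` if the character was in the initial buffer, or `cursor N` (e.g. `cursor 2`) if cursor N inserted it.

Answer: original

Derivation:
After op 1 (insert('d')): buffer="ysdpxadyfdih" (len 12), cursors c1@3 c2@7 c3@10, authorship ..1...2..3..
After op 2 (delete): buffer="yspxayfih" (len 9), cursors c1@2 c2@5 c3@7, authorship .........
After op 3 (move_left): buffer="yspxayfih" (len 9), cursors c1@1 c2@4 c3@6, authorship .........
After op 4 (move_right): buffer="yspxayfih" (len 9), cursors c1@2 c2@5 c3@7, authorship .........
After op 5 (move_left): buffer="yspxayfih" (len 9), cursors c1@1 c2@4 c3@6, authorship .........
After op 6 (insert('o')): buffer="yospxoayofih" (len 12), cursors c1@2 c2@6 c3@9, authorship .1...2..3...
After op 7 (move_left): buffer="yospxoayofih" (len 12), cursors c1@1 c2@5 c3@8, authorship .1...2..3...
Authorship (.=original, N=cursor N): . 1 . . . 2 . . 3 . . .
Index 10: author = original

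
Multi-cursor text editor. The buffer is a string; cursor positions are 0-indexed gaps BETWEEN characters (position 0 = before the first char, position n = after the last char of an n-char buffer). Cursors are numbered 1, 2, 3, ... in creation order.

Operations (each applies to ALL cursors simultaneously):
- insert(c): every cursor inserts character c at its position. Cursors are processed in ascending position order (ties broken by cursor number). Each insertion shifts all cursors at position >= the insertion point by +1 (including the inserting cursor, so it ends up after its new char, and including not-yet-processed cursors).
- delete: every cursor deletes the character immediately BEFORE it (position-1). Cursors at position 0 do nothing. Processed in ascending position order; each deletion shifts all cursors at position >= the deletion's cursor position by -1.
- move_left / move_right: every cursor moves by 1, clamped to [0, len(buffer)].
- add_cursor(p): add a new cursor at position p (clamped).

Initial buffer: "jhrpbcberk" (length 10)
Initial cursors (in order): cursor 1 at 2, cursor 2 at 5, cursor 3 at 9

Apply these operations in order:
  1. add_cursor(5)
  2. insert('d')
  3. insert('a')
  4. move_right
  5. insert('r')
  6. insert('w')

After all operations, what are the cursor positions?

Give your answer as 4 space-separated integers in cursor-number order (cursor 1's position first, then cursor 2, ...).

Answer: 7 18 26 18

Derivation:
After op 1 (add_cursor(5)): buffer="jhrpbcberk" (len 10), cursors c1@2 c2@5 c4@5 c3@9, authorship ..........
After op 2 (insert('d')): buffer="jhdrpbddcberdk" (len 14), cursors c1@3 c2@8 c4@8 c3@13, authorship ..1...24....3.
After op 3 (insert('a')): buffer="jhdarpbddaacberdak" (len 18), cursors c1@4 c2@11 c4@11 c3@17, authorship ..11...2424....33.
After op 4 (move_right): buffer="jhdarpbddaacberdak" (len 18), cursors c1@5 c2@12 c4@12 c3@18, authorship ..11...2424....33.
After op 5 (insert('r')): buffer="jhdarrpbddaacrrberdakr" (len 22), cursors c1@6 c2@15 c4@15 c3@22, authorship ..11.1..2424.24...33.3
After op 6 (insert('w')): buffer="jhdarrwpbddaacrrwwberdakrw" (len 26), cursors c1@7 c2@18 c4@18 c3@26, authorship ..11.11..2424.2424...33.33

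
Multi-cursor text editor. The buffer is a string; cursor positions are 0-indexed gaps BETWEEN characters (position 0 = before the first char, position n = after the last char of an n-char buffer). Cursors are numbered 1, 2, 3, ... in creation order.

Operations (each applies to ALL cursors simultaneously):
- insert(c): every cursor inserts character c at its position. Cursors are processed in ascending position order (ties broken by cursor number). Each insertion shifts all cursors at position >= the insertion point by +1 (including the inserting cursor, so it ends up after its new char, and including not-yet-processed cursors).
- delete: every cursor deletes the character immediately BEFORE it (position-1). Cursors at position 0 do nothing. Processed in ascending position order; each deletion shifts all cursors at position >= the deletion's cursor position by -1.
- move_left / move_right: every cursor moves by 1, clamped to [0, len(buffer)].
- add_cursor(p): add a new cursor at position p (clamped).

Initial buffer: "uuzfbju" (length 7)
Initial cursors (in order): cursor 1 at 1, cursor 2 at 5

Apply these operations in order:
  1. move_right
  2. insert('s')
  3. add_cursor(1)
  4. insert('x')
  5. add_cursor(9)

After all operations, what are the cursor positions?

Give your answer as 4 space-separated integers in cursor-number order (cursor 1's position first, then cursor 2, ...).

After op 1 (move_right): buffer="uuzfbju" (len 7), cursors c1@2 c2@6, authorship .......
After op 2 (insert('s')): buffer="uuszfbjsu" (len 9), cursors c1@3 c2@8, authorship ..1....2.
After op 3 (add_cursor(1)): buffer="uuszfbjsu" (len 9), cursors c3@1 c1@3 c2@8, authorship ..1....2.
After op 4 (insert('x')): buffer="uxusxzfbjsxu" (len 12), cursors c3@2 c1@5 c2@11, authorship .3.11....22.
After op 5 (add_cursor(9)): buffer="uxusxzfbjsxu" (len 12), cursors c3@2 c1@5 c4@9 c2@11, authorship .3.11....22.

Answer: 5 11 2 9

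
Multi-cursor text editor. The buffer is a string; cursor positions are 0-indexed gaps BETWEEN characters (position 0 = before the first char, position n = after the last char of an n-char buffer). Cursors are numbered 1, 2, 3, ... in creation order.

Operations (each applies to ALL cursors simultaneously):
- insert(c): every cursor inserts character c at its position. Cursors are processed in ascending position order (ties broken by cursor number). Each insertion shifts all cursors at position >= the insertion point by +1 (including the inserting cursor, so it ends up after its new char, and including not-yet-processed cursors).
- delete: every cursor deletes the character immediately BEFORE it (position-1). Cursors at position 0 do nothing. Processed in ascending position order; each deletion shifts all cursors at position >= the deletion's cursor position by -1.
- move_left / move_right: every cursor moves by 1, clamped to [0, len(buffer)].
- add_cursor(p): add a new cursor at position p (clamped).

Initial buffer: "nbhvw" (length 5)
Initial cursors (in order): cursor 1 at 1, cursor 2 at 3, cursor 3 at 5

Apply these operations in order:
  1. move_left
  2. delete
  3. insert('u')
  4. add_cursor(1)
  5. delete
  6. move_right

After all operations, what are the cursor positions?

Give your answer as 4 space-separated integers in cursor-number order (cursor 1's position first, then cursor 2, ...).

Answer: 1 2 3 1

Derivation:
After op 1 (move_left): buffer="nbhvw" (len 5), cursors c1@0 c2@2 c3@4, authorship .....
After op 2 (delete): buffer="nhw" (len 3), cursors c1@0 c2@1 c3@2, authorship ...
After op 3 (insert('u')): buffer="unuhuw" (len 6), cursors c1@1 c2@3 c3@5, authorship 1.2.3.
After op 4 (add_cursor(1)): buffer="unuhuw" (len 6), cursors c1@1 c4@1 c2@3 c3@5, authorship 1.2.3.
After op 5 (delete): buffer="nhw" (len 3), cursors c1@0 c4@0 c2@1 c3@2, authorship ...
After op 6 (move_right): buffer="nhw" (len 3), cursors c1@1 c4@1 c2@2 c3@3, authorship ...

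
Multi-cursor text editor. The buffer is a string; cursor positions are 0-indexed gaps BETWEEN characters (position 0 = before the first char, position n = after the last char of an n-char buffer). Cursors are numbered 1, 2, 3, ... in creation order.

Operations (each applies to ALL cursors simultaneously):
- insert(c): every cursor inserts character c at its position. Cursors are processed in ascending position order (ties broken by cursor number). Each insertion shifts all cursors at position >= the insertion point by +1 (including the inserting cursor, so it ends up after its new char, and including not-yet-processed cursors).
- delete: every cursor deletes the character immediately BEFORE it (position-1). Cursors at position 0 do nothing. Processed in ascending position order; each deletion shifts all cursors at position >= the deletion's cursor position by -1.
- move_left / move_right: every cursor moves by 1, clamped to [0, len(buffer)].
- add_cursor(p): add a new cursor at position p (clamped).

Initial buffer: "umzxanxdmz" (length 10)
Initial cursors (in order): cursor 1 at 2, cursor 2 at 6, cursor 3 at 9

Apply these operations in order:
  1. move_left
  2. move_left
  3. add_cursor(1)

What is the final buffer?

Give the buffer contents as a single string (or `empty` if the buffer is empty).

After op 1 (move_left): buffer="umzxanxdmz" (len 10), cursors c1@1 c2@5 c3@8, authorship ..........
After op 2 (move_left): buffer="umzxanxdmz" (len 10), cursors c1@0 c2@4 c3@7, authorship ..........
After op 3 (add_cursor(1)): buffer="umzxanxdmz" (len 10), cursors c1@0 c4@1 c2@4 c3@7, authorship ..........

Answer: umzxanxdmz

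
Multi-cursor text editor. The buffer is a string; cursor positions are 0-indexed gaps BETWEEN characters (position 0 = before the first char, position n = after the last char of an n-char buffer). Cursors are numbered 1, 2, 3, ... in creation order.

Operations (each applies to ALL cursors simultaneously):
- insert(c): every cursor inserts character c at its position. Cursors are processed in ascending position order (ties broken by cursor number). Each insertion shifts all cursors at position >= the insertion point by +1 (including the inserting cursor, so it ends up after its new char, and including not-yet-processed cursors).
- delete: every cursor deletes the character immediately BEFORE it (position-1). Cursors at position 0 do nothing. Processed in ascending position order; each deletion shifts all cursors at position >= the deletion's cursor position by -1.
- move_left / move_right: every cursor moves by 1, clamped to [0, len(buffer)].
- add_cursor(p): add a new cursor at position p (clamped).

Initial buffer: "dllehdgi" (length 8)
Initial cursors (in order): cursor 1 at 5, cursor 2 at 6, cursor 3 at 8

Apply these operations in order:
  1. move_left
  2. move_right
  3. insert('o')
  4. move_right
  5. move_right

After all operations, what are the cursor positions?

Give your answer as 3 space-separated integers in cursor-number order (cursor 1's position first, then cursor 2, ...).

After op 1 (move_left): buffer="dllehdgi" (len 8), cursors c1@4 c2@5 c3@7, authorship ........
After op 2 (move_right): buffer="dllehdgi" (len 8), cursors c1@5 c2@6 c3@8, authorship ........
After op 3 (insert('o')): buffer="dllehodogio" (len 11), cursors c1@6 c2@8 c3@11, authorship .....1.2..3
After op 4 (move_right): buffer="dllehodogio" (len 11), cursors c1@7 c2@9 c3@11, authorship .....1.2..3
After op 5 (move_right): buffer="dllehodogio" (len 11), cursors c1@8 c2@10 c3@11, authorship .....1.2..3

Answer: 8 10 11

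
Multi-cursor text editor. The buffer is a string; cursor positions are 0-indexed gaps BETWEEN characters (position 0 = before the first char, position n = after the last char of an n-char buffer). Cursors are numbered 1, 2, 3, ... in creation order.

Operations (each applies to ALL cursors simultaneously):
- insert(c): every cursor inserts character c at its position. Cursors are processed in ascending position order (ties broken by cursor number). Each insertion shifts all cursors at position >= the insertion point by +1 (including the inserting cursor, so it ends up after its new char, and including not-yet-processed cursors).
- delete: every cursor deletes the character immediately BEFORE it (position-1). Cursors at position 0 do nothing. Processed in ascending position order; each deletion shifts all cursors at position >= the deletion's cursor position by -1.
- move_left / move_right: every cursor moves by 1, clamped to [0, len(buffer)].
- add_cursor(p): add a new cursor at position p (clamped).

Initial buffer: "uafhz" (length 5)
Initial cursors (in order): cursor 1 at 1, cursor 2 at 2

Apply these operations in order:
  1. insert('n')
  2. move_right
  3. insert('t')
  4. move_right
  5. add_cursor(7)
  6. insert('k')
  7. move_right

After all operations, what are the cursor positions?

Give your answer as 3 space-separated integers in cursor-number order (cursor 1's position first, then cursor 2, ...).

Answer: 7 12 10

Derivation:
After op 1 (insert('n')): buffer="unanfhz" (len 7), cursors c1@2 c2@4, authorship .1.2...
After op 2 (move_right): buffer="unanfhz" (len 7), cursors c1@3 c2@5, authorship .1.2...
After op 3 (insert('t')): buffer="unatnfthz" (len 9), cursors c1@4 c2@7, authorship .1.12.2..
After op 4 (move_right): buffer="unatnfthz" (len 9), cursors c1@5 c2@8, authorship .1.12.2..
After op 5 (add_cursor(7)): buffer="unatnfthz" (len 9), cursors c1@5 c3@7 c2@8, authorship .1.12.2..
After op 6 (insert('k')): buffer="unatnkftkhkz" (len 12), cursors c1@6 c3@9 c2@11, authorship .1.121.23.2.
After op 7 (move_right): buffer="unatnkftkhkz" (len 12), cursors c1@7 c3@10 c2@12, authorship .1.121.23.2.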